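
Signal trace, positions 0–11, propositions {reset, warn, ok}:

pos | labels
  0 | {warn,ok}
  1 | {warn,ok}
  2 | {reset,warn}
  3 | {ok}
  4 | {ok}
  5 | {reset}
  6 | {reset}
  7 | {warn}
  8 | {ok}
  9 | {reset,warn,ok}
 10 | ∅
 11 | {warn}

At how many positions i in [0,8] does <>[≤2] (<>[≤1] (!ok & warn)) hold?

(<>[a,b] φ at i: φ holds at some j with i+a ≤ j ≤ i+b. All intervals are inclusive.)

8

Evaluate at each i in [0,8]:
  i=0: ✓ (witness j=1)
  i=1: ✓ (witness j=1)
  i=2: ✓ (witness j=2)
  i=3: ✗ (none in [3,5])
  i=4: ✓ (witness j=6)
  i=5: ✓ (witness j=6)
  i=6: ✓ (witness j=6)
  i=7: ✓ (witness j=7)
  i=8: ✓ (witness j=10)
Positions where it holds: {0, 1, 2, 4, 5, 6, 7, 8} → 8.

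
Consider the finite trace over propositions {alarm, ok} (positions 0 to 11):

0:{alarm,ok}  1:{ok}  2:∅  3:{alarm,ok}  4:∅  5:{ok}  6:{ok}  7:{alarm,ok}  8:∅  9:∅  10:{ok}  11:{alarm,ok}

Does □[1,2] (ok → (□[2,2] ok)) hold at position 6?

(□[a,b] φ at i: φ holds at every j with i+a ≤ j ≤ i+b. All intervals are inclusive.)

Check (ok → (□[2,2] ok)) at every j in [7,8]:
  j=7: antecedent true; consequent fails at 9 → ✗
  j=8: antecedent false → ✓
Fails at j=7 → formula fails.

False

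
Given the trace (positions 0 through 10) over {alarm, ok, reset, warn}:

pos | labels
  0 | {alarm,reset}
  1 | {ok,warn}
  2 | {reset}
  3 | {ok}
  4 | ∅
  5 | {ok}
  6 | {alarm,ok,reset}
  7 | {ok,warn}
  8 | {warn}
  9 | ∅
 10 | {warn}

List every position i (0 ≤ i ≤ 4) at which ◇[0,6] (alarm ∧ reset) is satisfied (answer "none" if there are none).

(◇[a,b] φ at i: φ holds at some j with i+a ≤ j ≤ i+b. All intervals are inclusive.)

0, 1, 2, 3, 4

Evaluate at each i in [0,4]:
  i=0: ✓ (witness j=0)
  i=1: ✓ (witness j=6)
  i=2: ✓ (witness j=6)
  i=3: ✓ (witness j=6)
  i=4: ✓ (witness j=6)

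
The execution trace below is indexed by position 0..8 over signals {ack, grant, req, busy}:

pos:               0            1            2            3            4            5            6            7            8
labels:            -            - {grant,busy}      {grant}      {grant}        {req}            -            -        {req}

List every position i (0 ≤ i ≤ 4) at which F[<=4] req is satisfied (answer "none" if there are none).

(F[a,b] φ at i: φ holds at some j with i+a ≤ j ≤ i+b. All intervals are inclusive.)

1, 2, 3, 4

Evaluate at each i in [0,4]:
  i=0: ✗ (none in [0,4])
  i=1: ✓ (witness j=5)
  i=2: ✓ (witness j=5)
  i=3: ✓ (witness j=5)
  i=4: ✓ (witness j=5)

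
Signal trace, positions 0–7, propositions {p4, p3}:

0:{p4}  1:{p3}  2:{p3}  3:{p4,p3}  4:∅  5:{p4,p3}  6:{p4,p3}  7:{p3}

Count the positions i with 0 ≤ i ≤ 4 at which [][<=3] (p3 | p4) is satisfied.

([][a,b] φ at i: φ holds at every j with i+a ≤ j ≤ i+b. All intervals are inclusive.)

Evaluate at each i in [0,4]:
  i=0: ✓ (all of [0,3])
  i=1: ✗ (fails at j=4)
  i=2: ✗ (fails at j=4)
  i=3: ✗ (fails at j=4)
  i=4: ✗ (fails at j=4)
Positions where it holds: {0} → 1.

1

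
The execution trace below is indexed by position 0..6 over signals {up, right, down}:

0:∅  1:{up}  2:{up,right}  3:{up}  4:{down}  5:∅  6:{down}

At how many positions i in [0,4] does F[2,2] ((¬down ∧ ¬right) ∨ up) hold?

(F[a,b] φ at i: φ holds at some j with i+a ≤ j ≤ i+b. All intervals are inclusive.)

3

Evaluate at each i in [0,4]:
  i=0: ✓ (witness j=2)
  i=1: ✓ (witness j=3)
  i=2: ✗ (none in [4,4])
  i=3: ✓ (witness j=5)
  i=4: ✗ (none in [6,6])
Positions where it holds: {0, 1, 3} → 3.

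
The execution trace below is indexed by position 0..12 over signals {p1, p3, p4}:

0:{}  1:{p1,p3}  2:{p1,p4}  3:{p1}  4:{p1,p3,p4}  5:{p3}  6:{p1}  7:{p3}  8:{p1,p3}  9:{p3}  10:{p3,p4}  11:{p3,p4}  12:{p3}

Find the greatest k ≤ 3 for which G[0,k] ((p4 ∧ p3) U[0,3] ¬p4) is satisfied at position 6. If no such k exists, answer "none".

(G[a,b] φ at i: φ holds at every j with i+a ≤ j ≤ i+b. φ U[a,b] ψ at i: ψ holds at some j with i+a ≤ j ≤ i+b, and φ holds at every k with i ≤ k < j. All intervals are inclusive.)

((p4 ∧ p3) U[0,3] ¬p4) must hold from j=6 onward; find where it first fails.
  j=6: holds
  j=7: holds
  j=8: holds
  j=9: holds
Holds through j=9; largest k = 3.

3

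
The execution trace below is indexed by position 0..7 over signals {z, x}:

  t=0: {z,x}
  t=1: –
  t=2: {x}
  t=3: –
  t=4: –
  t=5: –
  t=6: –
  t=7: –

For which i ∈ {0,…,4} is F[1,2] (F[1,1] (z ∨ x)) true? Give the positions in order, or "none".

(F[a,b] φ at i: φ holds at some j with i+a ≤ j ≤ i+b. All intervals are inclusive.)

0

Evaluate at each i in [0,4]:
  i=0: ✓ (witness j=1)
  i=1: ✗ (none in [2,3])
  i=2: ✗ (none in [3,4])
  i=3: ✗ (none in [4,5])
  i=4: ✗ (none in [5,6])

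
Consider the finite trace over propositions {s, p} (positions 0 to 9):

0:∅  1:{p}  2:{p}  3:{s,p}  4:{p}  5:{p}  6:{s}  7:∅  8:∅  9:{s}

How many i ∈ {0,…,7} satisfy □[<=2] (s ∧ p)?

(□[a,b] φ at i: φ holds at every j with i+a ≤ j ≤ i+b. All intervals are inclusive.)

Evaluate at each i in [0,7]:
  i=0: ✗ (fails at j=0)
  i=1: ✗ (fails at j=1)
  i=2: ✗ (fails at j=2)
  i=3: ✗ (fails at j=4)
  i=4: ✗ (fails at j=4)
  i=5: ✗ (fails at j=5)
  i=6: ✗ (fails at j=6)
  i=7: ✗ (fails at j=7)
Positions where it holds: {} → 0.

0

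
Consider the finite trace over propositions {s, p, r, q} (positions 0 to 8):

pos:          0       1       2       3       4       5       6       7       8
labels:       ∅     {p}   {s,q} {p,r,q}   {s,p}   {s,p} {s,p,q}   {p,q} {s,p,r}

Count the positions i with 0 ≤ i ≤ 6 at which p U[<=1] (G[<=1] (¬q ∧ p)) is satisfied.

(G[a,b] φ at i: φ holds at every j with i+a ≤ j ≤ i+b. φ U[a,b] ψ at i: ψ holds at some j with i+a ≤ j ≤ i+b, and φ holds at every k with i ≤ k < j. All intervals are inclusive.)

2

Evaluate at each i in [0,6]:
  i=0: ✗ (no rhs in [0,1])
  i=1: ✗ (no rhs in [1,2])
  i=2: ✗ (no rhs in [2,3])
  i=3: ✓ (rhs at j=4; lhs holds on [3,3])
  i=4: ✓ (rhs at j=4)
  i=5: ✗ (no rhs in [5,6])
  i=6: ✗ (no rhs in [6,7])
Positions where it holds: {3, 4} → 2.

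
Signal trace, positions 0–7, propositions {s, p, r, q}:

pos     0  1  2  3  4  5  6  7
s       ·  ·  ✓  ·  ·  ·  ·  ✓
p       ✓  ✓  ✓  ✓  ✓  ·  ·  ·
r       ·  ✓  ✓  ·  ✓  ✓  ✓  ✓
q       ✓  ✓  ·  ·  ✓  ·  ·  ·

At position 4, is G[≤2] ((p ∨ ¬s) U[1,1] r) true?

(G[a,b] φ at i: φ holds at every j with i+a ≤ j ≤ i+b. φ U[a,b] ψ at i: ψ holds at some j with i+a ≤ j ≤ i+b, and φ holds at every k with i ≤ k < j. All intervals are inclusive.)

Check ((p ∨ ¬s) U[1,1] r) at every j in [4,6]:
  j=4: holds
  j=5: holds
  j=6: holds
All positions satisfy it → formula holds.

Yes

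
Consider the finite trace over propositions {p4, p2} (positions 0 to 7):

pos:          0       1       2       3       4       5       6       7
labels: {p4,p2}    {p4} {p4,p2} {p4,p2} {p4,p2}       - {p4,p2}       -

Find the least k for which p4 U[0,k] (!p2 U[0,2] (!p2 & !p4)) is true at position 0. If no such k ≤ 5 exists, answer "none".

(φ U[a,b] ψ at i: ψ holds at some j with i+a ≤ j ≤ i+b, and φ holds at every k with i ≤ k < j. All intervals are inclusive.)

5

Need earliest j ≥ 0 with (!p2 U[0,2] (!p2 & !p4)), and p4 at every k in [0,j-1].
  j=0: rhs fails.
  j=1: rhs fails.
  j=2: rhs fails.
  j=3: rhs fails.
  j=4: rhs fails.
  j=5: rhs holds; lhs holds on [0,4]. k = 5.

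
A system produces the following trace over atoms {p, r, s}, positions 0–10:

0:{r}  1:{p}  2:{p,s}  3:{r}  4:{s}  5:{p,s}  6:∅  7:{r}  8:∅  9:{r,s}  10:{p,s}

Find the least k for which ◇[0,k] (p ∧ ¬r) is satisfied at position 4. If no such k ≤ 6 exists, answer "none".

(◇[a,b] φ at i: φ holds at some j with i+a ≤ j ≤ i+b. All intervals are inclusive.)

1

Scan j = 4,5,… for (p ∧ ¬r):
  j=4: fails
  j=5: holds
First hit at j=5, so smallest k = 5-4 = 1.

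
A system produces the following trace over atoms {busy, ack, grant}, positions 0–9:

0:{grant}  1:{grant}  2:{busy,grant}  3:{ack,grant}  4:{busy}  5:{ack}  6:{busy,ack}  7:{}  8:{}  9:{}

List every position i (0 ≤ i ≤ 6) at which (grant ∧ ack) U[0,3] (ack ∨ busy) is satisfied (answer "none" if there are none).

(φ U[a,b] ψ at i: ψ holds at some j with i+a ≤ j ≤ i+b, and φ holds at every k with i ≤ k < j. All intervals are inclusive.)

Evaluate at each i in [0,6]:
  i=0: ✗ (lhs fails at k=0 before rhs at j=2)
  i=1: ✗ (lhs fails at k=1 before rhs at j=2)
  i=2: ✓ (rhs at j=2)
  i=3: ✓ (rhs at j=3)
  i=4: ✓ (rhs at j=4)
  i=5: ✓ (rhs at j=5)
  i=6: ✓ (rhs at j=6)

2, 3, 4, 5, 6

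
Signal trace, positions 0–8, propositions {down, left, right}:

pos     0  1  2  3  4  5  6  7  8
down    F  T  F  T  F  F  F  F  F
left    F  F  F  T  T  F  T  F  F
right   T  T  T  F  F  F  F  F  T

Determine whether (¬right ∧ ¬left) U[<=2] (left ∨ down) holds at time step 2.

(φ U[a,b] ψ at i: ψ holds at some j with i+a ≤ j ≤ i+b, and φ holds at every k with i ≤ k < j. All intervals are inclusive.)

Need some j in [2,4] with (left ∨ down), and (¬right ∧ ¬left) at every k in [2,j-1].
  j=2: (left ∨ down) false.
  j=3: (left ∨ down) holds, but (¬right ∧ ¬left) fails at k=2 → not this j.
  j=4: (left ∨ down) holds, but (¬right ∧ ¬left) fails at k=2 → not this j.
No j in the window works → until fails.

False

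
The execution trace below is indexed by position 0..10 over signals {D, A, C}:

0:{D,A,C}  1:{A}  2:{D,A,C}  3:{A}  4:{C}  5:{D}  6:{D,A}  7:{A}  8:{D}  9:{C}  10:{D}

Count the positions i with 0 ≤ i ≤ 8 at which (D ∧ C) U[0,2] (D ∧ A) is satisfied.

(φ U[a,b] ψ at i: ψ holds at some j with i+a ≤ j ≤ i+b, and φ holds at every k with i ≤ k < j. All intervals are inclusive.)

Evaluate at each i in [0,8]:
  i=0: ✓ (rhs at j=0)
  i=1: ✗ (lhs fails at k=1 before rhs at j=2)
  i=2: ✓ (rhs at j=2)
  i=3: ✗ (no rhs in [3,5])
  i=4: ✗ (lhs fails at k=4 before rhs at j=6)
  i=5: ✗ (lhs fails at k=5 before rhs at j=6)
  i=6: ✓ (rhs at j=6)
  i=7: ✗ (no rhs in [7,9])
  i=8: ✗ (no rhs in [8,10])
Positions where it holds: {0, 2, 6} → 3.

3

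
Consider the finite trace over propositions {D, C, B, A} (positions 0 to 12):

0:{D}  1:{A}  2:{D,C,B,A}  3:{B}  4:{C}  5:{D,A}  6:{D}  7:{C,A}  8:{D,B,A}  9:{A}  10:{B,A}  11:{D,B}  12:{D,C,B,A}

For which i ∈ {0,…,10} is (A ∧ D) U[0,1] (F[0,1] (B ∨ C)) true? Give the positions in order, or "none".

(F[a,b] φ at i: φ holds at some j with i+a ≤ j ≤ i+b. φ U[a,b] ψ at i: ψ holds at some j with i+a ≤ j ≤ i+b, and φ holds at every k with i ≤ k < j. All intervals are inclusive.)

1, 2, 3, 4, 5, 6, 7, 8, 9, 10

Evaluate at each i in [0,10]:
  i=0: ✗ (lhs fails at k=0 before rhs at j=1)
  i=1: ✓ (rhs at j=1)
  i=2: ✓ (rhs at j=2)
  i=3: ✓ (rhs at j=3)
  i=4: ✓ (rhs at j=4)
  i=5: ✓ (rhs at j=6; lhs holds on [5,5])
  i=6: ✓ (rhs at j=6)
  i=7: ✓ (rhs at j=7)
  i=8: ✓ (rhs at j=8)
  i=9: ✓ (rhs at j=9)
  i=10: ✓ (rhs at j=10)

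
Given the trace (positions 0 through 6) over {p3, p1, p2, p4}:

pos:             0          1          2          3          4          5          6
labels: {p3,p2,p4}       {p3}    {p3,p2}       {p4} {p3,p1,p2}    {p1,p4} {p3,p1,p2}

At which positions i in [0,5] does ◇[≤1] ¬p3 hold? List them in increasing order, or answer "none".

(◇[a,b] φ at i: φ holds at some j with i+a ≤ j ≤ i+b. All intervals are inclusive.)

Evaluate at each i in [0,5]:
  i=0: ✗ (none in [0,1])
  i=1: ✗ (none in [1,2])
  i=2: ✓ (witness j=3)
  i=3: ✓ (witness j=3)
  i=4: ✓ (witness j=5)
  i=5: ✓ (witness j=5)

2, 3, 4, 5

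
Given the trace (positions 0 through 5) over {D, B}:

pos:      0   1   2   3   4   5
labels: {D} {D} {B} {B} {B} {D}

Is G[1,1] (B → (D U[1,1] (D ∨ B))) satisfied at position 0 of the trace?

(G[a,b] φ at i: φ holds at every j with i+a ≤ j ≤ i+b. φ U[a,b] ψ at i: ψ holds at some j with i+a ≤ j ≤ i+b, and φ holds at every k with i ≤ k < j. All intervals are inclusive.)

Yes

Check (B → (D U[1,1] (D ∨ B))) at every j in [1,1]:
  j=1: antecedent false → ✓
All positions satisfy it → formula holds.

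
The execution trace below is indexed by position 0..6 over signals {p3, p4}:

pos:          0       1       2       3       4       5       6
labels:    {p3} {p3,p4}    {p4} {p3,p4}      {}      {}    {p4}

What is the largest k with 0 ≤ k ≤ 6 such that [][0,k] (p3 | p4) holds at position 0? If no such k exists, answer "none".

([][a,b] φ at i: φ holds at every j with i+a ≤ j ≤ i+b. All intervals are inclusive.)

3

(p3 | p4) must hold from j=0 onward; find where it first fails.
  j=0: holds
  j=1: holds
  j=2: holds
  j=3: holds
  j=4: fails
Holds on [0,3], so largest k = 3.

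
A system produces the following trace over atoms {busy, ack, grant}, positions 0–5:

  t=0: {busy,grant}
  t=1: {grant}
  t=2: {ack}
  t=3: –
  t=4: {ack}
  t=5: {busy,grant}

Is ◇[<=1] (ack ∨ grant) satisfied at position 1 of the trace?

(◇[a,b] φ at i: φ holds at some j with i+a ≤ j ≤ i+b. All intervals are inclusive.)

Check (ack ∨ grant) at each j in [1,2]:
  j=1: true
  j=2: true
Found at j=1 → formula holds.

Yes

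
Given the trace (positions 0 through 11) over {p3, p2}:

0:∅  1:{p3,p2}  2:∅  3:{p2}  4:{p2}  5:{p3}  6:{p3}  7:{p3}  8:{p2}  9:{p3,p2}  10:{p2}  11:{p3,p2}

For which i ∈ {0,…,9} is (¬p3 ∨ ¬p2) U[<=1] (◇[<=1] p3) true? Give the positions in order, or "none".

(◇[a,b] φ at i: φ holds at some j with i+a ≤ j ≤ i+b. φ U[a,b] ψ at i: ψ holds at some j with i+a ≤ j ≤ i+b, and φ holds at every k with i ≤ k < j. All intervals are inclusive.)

Evaluate at each i in [0,9]:
  i=0: ✓ (rhs at j=0)
  i=1: ✓ (rhs at j=1)
  i=2: ✗ (no rhs in [2,3])
  i=3: ✓ (rhs at j=4; lhs holds on [3,3])
  i=4: ✓ (rhs at j=4)
  i=5: ✓ (rhs at j=5)
  i=6: ✓ (rhs at j=6)
  i=7: ✓ (rhs at j=7)
  i=8: ✓ (rhs at j=8)
  i=9: ✓ (rhs at j=9)

0, 1, 3, 4, 5, 6, 7, 8, 9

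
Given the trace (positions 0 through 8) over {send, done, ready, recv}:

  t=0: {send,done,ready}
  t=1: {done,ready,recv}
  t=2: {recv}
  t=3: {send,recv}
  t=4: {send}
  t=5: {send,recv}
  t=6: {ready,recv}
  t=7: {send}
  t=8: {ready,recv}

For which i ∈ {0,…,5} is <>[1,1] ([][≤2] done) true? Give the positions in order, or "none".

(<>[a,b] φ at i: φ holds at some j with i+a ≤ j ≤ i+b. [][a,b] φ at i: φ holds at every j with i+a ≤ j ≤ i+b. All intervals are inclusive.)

none

Evaluate at each i in [0,5]:
  i=0: ✗ (none in [1,1])
  i=1: ✗ (none in [2,2])
  i=2: ✗ (none in [3,3])
  i=3: ✗ (none in [4,4])
  i=4: ✗ (none in [5,5])
  i=5: ✗ (none in [6,6])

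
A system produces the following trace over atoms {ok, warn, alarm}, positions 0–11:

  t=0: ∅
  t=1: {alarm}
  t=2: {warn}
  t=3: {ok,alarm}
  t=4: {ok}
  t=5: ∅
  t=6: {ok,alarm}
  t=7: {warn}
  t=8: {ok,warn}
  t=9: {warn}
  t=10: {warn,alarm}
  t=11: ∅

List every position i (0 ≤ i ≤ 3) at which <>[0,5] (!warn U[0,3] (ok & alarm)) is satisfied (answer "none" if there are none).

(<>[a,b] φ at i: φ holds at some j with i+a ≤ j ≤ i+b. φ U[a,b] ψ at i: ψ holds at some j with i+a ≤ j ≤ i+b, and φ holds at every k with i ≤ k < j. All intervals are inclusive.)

0, 1, 2, 3

Evaluate at each i in [0,3]:
  i=0: ✓ (witness j=3)
  i=1: ✓ (witness j=3)
  i=2: ✓ (witness j=3)
  i=3: ✓ (witness j=3)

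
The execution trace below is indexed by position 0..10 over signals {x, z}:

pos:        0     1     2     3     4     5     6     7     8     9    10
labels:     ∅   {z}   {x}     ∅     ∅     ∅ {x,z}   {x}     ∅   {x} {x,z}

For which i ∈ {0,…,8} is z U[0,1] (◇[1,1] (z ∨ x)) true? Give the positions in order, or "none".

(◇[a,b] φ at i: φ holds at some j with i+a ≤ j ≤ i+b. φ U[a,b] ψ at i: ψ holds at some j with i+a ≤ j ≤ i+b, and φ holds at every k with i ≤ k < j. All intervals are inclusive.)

0, 1, 5, 6, 8

Evaluate at each i in [0,8]:
  i=0: ✓ (rhs at j=0)
  i=1: ✓ (rhs at j=1)
  i=2: ✗ (no rhs in [2,3])
  i=3: ✗ (no rhs in [3,4])
  i=4: ✗ (lhs fails at k=4 before rhs at j=5)
  i=5: ✓ (rhs at j=5)
  i=6: ✓ (rhs at j=6)
  i=7: ✗ (lhs fails at k=7 before rhs at j=8)
  i=8: ✓ (rhs at j=8)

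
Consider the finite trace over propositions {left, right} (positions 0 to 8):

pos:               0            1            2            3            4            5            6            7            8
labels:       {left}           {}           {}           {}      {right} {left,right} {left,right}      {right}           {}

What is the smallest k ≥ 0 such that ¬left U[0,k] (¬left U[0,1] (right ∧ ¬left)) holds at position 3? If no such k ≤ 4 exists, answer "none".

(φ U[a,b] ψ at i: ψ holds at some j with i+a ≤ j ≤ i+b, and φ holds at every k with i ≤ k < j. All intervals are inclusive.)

Need earliest j ≥ 3 with (¬left U[0,1] (right ∧ ¬left)), and ¬left at every k in [3,j-1].
  j=3: rhs holds (empty prefix). k = 0.

0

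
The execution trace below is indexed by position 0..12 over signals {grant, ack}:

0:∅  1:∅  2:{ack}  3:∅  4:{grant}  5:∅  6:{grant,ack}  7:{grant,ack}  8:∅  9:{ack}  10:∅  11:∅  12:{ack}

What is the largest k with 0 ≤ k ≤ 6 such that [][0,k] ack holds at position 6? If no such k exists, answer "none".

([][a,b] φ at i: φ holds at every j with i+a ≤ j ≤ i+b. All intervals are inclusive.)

1

ack must hold from j=6 onward; find where it first fails.
  j=6: holds
  j=7: holds
  j=8: fails
Holds on [6,7], so largest k = 1.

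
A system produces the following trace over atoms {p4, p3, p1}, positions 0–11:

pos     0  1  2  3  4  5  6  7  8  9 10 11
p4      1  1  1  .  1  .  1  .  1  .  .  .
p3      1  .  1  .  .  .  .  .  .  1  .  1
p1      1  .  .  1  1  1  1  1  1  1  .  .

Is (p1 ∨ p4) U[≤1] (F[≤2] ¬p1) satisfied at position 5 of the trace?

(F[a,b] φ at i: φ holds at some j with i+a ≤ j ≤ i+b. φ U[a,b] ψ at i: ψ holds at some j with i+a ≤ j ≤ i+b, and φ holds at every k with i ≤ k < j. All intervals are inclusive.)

Need some j in [5,6] with F[≤2] ¬p1, and (p1 ∨ p4) at every k in [5,j-1].
  j=5: F[≤2] ¬p1 — fails (none in [5,7]).
  j=6: F[≤2] ¬p1 — fails (none in [6,8]).
No j in the window works → until fails.

No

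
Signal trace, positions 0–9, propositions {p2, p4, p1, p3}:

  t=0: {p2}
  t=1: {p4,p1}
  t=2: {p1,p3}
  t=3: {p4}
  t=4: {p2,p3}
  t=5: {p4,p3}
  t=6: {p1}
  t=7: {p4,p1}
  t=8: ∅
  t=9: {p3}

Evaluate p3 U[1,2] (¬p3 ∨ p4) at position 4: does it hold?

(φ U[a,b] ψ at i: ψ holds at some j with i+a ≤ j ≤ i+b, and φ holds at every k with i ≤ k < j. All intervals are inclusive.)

Need some j in [5,6] with (¬p3 ∨ p4), and p3 at every k in [4,j-1].
  j=5: (¬p3 ∨ p4) holds; p3 holds at every k in [4,4] → satisfied.

Holds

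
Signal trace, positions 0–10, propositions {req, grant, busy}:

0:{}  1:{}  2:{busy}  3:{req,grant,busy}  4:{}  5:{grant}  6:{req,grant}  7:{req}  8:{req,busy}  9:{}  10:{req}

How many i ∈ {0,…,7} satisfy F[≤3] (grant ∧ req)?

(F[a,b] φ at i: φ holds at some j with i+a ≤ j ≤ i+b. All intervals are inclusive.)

7

Evaluate at each i in [0,7]:
  i=0: ✓ (witness j=3)
  i=1: ✓ (witness j=3)
  i=2: ✓ (witness j=3)
  i=3: ✓ (witness j=3)
  i=4: ✓ (witness j=6)
  i=5: ✓ (witness j=6)
  i=6: ✓ (witness j=6)
  i=7: ✗ (none in [7,10])
Positions where it holds: {0, 1, 2, 3, 4, 5, 6} → 7.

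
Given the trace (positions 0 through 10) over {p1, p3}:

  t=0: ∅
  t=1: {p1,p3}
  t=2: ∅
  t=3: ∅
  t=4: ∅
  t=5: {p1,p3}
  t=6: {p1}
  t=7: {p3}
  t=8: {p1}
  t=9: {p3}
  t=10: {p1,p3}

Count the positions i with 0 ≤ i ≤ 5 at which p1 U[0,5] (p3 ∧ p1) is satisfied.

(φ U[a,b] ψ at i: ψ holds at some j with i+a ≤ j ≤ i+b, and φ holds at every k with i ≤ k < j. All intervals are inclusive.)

Evaluate at each i in [0,5]:
  i=0: ✗ (lhs fails at k=0 before rhs at j=1)
  i=1: ✓ (rhs at j=1)
  i=2: ✗ (lhs fails at k=2 before rhs at j=5)
  i=3: ✗ (lhs fails at k=3 before rhs at j=5)
  i=4: ✗ (lhs fails at k=4 before rhs at j=5)
  i=5: ✓ (rhs at j=5)
Positions where it holds: {1, 5} → 2.

2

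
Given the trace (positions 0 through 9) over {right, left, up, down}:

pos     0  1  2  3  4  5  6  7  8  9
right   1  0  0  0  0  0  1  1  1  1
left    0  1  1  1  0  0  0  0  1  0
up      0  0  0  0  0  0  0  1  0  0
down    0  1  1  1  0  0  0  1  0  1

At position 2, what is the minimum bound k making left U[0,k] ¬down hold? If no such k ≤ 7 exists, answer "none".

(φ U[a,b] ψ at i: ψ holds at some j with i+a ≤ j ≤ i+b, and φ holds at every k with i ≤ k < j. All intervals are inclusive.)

2

Need earliest j ≥ 2 with ¬down, and left at every k in [2,j-1].
  j=2: rhs fails.
  j=3: rhs fails.
  j=4: rhs holds; lhs holds on [2,3]. k = 2.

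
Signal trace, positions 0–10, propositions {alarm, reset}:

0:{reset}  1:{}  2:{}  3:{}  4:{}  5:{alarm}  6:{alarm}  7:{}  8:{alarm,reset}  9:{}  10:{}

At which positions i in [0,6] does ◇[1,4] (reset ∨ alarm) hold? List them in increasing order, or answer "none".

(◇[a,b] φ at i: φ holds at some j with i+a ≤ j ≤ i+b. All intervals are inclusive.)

Evaluate at each i in [0,6]:
  i=0: ✗ (none in [1,4])
  i=1: ✓ (witness j=5)
  i=2: ✓ (witness j=5)
  i=3: ✓ (witness j=5)
  i=4: ✓ (witness j=5)
  i=5: ✓ (witness j=6)
  i=6: ✓ (witness j=8)

1, 2, 3, 4, 5, 6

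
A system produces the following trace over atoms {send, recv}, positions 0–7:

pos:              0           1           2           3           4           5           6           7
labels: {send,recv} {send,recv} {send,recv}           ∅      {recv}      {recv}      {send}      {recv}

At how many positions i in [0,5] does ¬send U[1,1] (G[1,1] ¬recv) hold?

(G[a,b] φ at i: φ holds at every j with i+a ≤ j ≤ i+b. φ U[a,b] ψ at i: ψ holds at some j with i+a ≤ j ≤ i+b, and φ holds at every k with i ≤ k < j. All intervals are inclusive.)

Evaluate at each i in [0,5]:
  i=0: ✗ (no rhs in [1,1])
  i=1: ✗ (lhs fails at k=1 before rhs at j=2)
  i=2: ✗ (no rhs in [3,3])
  i=3: ✗ (no rhs in [4,4])
  i=4: ✓ (rhs at j=5; lhs holds on [4,4])
  i=5: ✗ (no rhs in [6,6])
Positions where it holds: {4} → 1.

1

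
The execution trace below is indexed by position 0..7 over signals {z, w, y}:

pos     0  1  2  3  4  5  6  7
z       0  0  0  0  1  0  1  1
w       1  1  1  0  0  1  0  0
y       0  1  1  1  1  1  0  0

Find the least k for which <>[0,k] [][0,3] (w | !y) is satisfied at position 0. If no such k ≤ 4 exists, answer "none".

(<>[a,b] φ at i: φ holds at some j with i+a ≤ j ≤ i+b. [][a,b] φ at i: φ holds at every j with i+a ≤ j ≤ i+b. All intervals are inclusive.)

Scan j = 0,1,… for [][0,3] (w | !y):
  j=0: fails
  j=1: fails
  j=2: fails
  j=3: fails
  j=4: fails
No j in [0,4] satisfies it → none.

none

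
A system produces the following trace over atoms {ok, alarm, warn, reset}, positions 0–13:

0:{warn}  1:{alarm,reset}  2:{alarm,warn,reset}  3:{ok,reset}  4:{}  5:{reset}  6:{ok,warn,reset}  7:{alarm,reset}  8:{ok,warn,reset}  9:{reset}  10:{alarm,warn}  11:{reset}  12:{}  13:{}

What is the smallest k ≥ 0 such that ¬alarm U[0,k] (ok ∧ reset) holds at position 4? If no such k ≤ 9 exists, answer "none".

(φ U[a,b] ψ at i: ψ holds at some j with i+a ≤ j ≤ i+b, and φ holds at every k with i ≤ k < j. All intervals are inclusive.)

Need earliest j ≥ 4 with (ok ∧ reset), and ¬alarm at every k in [4,j-1].
  j=4: rhs fails.
  j=5: rhs fails.
  j=6: rhs holds; lhs holds on [4,5]. k = 2.

2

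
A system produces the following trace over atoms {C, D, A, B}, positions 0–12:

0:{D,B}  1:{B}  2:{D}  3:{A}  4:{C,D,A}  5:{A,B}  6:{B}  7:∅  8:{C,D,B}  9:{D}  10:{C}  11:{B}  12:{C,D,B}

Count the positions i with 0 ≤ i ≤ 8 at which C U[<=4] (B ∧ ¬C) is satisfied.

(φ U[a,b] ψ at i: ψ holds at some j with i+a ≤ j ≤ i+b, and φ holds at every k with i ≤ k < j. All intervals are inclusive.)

5

Evaluate at each i in [0,8]:
  i=0: ✓ (rhs at j=0)
  i=1: ✓ (rhs at j=1)
  i=2: ✗ (lhs fails at k=2 before rhs at j=5)
  i=3: ✗ (lhs fails at k=3 before rhs at j=5)
  i=4: ✓ (rhs at j=5; lhs holds on [4,4])
  i=5: ✓ (rhs at j=5)
  i=6: ✓ (rhs at j=6)
  i=7: ✗ (lhs fails at k=7 before rhs at j=11)
  i=8: ✗ (lhs fails at k=9 before rhs at j=11)
Positions where it holds: {0, 1, 4, 5, 6} → 5.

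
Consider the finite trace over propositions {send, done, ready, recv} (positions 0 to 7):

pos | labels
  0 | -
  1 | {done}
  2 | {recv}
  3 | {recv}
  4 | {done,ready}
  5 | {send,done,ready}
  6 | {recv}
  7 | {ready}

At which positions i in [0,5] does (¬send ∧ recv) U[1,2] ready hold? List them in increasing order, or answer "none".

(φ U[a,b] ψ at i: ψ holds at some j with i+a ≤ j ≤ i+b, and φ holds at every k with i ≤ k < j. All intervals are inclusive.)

2, 3

Evaluate at each i in [0,5]:
  i=0: ✗ (no rhs in [1,2])
  i=1: ✗ (no rhs in [2,3])
  i=2: ✓ (rhs at j=4; lhs holds on [2,3])
  i=3: ✓ (rhs at j=4; lhs holds on [3,3])
  i=4: ✗ (lhs fails at k=4 before rhs at j=5)
  i=5: ✗ (lhs fails at k=5 before rhs at j=7)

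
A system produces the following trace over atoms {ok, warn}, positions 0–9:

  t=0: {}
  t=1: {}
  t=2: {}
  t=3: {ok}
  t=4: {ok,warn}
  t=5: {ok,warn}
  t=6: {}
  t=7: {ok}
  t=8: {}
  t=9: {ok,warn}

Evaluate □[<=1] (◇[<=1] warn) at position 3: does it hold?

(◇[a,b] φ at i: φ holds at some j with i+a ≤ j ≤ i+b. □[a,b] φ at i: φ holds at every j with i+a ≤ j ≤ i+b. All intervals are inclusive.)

Check ◇[<=1] warn at every j in [3,4]:
  j=3: holds (witness at 4)
  j=4: holds (witness at 4)
All positions satisfy it → formula holds.

Yes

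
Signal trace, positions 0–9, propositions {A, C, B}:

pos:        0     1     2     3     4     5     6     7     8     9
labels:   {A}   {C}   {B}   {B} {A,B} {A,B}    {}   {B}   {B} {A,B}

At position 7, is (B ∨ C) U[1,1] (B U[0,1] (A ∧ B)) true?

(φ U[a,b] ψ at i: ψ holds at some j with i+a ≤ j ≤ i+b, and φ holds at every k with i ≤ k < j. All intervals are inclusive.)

Need some j in [8,8] with (B U[0,1] (A ∧ B)), and (B ∨ C) at every k in [7,j-1].
  j=8: (B U[0,1] (A ∧ B)) holds; (B ∨ C) holds at every k in [7,7] → satisfied.

Holds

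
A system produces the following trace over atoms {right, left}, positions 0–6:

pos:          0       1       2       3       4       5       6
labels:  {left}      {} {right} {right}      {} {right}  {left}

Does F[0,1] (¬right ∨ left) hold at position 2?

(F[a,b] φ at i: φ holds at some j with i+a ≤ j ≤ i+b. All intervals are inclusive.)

No

Check (¬right ∨ left) at each j in [2,3]:
  j=2: false
  j=3: false
No position in the window satisfies it → formula fails.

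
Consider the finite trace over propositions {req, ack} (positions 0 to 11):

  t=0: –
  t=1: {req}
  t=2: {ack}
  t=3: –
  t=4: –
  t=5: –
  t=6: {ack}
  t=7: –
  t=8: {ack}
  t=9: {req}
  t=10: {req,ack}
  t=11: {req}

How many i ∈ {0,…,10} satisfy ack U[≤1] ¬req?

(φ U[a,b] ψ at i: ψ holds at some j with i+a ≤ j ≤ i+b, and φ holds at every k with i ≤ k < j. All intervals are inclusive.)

8

Evaluate at each i in [0,10]:
  i=0: ✓ (rhs at j=0)
  i=1: ✗ (lhs fails at k=1 before rhs at j=2)
  i=2: ✓ (rhs at j=2)
  i=3: ✓ (rhs at j=3)
  i=4: ✓ (rhs at j=4)
  i=5: ✓ (rhs at j=5)
  i=6: ✓ (rhs at j=6)
  i=7: ✓ (rhs at j=7)
  i=8: ✓ (rhs at j=8)
  i=9: ✗ (no rhs in [9,10])
  i=10: ✗ (no rhs in [10,11])
Positions where it holds: {0, 2, 3, 4, 5, 6, 7, 8} → 8.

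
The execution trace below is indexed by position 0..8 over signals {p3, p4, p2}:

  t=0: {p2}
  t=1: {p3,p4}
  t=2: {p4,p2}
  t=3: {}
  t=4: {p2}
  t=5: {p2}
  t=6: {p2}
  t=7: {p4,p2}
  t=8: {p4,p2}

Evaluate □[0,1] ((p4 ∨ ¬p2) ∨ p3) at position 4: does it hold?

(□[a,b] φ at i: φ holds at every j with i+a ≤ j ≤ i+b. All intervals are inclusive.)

Check ((p4 ∨ ¬p2) ∨ p3) at every j in [4,5]:
  j=4: false
  j=5: false
Fails at j=4 → formula fails.

Does not hold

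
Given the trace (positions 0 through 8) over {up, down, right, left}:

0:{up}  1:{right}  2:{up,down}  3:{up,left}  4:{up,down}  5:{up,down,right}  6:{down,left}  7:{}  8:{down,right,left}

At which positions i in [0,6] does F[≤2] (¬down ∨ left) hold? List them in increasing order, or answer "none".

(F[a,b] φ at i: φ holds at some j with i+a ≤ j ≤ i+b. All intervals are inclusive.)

0, 1, 2, 3, 4, 5, 6

Evaluate at each i in [0,6]:
  i=0: ✓ (witness j=0)
  i=1: ✓ (witness j=1)
  i=2: ✓ (witness j=3)
  i=3: ✓ (witness j=3)
  i=4: ✓ (witness j=6)
  i=5: ✓ (witness j=6)
  i=6: ✓ (witness j=6)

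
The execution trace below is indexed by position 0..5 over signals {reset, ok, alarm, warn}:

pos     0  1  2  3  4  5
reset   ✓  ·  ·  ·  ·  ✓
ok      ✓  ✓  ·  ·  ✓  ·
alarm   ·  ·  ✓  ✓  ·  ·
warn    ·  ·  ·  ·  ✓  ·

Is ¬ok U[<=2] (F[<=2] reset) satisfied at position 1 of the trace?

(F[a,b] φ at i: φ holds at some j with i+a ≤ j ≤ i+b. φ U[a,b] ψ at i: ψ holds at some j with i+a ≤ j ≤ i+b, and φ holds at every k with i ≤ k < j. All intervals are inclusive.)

Does not hold

Need some j in [1,3] with F[<=2] reset, and ¬ok at every k in [1,j-1].
  j=1: F[<=2] reset — fails (none in [1,3]).
  j=2: F[<=2] reset — fails (none in [2,4]).
  j=3: F[<=2] reset holds, but ¬ok fails at k=1 → not this j.
No j in the window works → until fails.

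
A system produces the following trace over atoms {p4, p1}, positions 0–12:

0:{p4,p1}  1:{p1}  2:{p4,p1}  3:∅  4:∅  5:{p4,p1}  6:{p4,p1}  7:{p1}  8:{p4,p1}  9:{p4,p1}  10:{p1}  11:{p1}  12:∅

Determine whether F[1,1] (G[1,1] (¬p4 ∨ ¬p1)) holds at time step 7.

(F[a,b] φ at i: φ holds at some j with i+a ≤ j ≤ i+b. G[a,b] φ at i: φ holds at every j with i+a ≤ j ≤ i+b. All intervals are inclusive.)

False

Check G[1,1] (¬p4 ∨ ¬p1) at each j in [8,8]:
  j=8: fails at 9
No position in the window satisfies it → formula fails.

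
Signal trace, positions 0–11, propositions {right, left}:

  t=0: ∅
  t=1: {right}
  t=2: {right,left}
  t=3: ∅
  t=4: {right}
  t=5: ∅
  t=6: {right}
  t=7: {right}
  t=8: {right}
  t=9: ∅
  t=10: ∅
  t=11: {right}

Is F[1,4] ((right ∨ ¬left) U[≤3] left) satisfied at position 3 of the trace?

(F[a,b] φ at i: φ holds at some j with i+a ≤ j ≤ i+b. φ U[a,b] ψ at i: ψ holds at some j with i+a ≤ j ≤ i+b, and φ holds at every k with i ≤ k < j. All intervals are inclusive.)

Check ((right ∨ ¬left) U[≤3] left) at each j in [4,7]:
  j=4: fails
  j=5: fails
  j=6: fails
  j=7: fails
No position in the window satisfies it → formula fails.

False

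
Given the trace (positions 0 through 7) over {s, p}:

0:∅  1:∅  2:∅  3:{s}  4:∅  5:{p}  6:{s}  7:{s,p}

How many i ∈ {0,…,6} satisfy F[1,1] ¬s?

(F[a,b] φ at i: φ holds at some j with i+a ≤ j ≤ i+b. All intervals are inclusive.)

Evaluate at each i in [0,6]:
  i=0: ✓ (witness j=1)
  i=1: ✓ (witness j=2)
  i=2: ✗ (none in [3,3])
  i=3: ✓ (witness j=4)
  i=4: ✓ (witness j=5)
  i=5: ✗ (none in [6,6])
  i=6: ✗ (none in [7,7])
Positions where it holds: {0, 1, 3, 4} → 4.

4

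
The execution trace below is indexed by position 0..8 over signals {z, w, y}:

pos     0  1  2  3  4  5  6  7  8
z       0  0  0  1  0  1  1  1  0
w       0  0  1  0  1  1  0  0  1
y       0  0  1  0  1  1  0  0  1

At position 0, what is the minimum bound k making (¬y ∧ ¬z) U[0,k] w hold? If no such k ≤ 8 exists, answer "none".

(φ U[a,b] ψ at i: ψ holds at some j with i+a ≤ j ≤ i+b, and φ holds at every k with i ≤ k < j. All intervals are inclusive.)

2

Need earliest j ≥ 0 with w, and (¬y ∧ ¬z) at every k in [0,j-1].
  j=0: rhs fails.
  j=1: rhs fails.
  j=2: rhs holds; lhs holds on [0,1]. k = 2.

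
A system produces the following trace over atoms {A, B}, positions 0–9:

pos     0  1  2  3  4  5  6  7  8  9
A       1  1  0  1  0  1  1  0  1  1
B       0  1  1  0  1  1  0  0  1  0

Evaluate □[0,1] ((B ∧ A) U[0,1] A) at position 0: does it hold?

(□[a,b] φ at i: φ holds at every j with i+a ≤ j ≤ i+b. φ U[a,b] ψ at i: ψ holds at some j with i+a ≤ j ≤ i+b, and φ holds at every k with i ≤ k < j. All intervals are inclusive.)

Check ((B ∧ A) U[0,1] A) at every j in [0,1]:
  j=0: holds
  j=1: holds
All positions satisfy it → formula holds.

Holds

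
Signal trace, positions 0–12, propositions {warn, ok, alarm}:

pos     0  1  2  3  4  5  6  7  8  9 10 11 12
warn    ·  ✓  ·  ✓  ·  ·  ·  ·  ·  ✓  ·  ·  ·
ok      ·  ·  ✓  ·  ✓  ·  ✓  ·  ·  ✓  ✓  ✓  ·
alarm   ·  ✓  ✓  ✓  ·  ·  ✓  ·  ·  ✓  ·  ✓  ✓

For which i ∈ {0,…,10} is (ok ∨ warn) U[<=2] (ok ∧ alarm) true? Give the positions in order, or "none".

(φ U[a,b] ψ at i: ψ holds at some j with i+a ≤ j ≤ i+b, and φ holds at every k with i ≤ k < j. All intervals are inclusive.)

Evaluate at each i in [0,10]:
  i=0: ✗ (lhs fails at k=0 before rhs at j=2)
  i=1: ✓ (rhs at j=2; lhs holds on [1,1])
  i=2: ✓ (rhs at j=2)
  i=3: ✗ (no rhs in [3,5])
  i=4: ✗ (lhs fails at k=5 before rhs at j=6)
  i=5: ✗ (lhs fails at k=5 before rhs at j=6)
  i=6: ✓ (rhs at j=6)
  i=7: ✗ (lhs fails at k=7 before rhs at j=9)
  i=8: ✗ (lhs fails at k=8 before rhs at j=9)
  i=9: ✓ (rhs at j=9)
  i=10: ✓ (rhs at j=11; lhs holds on [10,10])

1, 2, 6, 9, 10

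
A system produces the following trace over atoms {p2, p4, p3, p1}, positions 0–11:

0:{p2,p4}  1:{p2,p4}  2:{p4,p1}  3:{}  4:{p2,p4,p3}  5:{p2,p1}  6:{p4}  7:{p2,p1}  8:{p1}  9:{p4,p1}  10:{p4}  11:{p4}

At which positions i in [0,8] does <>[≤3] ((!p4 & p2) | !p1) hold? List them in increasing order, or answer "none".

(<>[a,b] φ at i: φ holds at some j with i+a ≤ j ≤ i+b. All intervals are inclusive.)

Evaluate at each i in [0,8]:
  i=0: ✓ (witness j=0)
  i=1: ✓ (witness j=1)
  i=2: ✓ (witness j=3)
  i=3: ✓ (witness j=3)
  i=4: ✓ (witness j=4)
  i=5: ✓ (witness j=5)
  i=6: ✓ (witness j=6)
  i=7: ✓ (witness j=7)
  i=8: ✓ (witness j=10)

0, 1, 2, 3, 4, 5, 6, 7, 8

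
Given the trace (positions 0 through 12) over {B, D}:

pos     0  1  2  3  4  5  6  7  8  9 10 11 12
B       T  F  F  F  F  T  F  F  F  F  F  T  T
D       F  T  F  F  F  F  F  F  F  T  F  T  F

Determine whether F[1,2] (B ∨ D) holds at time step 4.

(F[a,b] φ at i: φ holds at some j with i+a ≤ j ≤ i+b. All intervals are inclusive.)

True

Check (B ∨ D) at each j in [5,6]:
  j=5: true
  j=6: false
Found at j=5 → formula holds.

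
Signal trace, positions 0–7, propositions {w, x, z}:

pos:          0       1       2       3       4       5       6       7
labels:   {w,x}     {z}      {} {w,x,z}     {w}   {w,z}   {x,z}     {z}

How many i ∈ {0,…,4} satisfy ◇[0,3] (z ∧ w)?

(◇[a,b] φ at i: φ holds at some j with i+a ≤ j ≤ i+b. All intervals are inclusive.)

Evaluate at each i in [0,4]:
  i=0: ✓ (witness j=3)
  i=1: ✓ (witness j=3)
  i=2: ✓ (witness j=3)
  i=3: ✓ (witness j=3)
  i=4: ✓ (witness j=5)
Positions where it holds: {0, 1, 2, 3, 4} → 5.

5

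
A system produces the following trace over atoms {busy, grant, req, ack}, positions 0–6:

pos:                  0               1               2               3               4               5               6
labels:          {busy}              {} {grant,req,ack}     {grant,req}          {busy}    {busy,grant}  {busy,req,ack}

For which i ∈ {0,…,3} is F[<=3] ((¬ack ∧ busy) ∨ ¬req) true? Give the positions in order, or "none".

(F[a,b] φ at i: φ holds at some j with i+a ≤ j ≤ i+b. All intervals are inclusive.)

Evaluate at each i in [0,3]:
  i=0: ✓ (witness j=0)
  i=1: ✓ (witness j=1)
  i=2: ✓ (witness j=4)
  i=3: ✓ (witness j=4)

0, 1, 2, 3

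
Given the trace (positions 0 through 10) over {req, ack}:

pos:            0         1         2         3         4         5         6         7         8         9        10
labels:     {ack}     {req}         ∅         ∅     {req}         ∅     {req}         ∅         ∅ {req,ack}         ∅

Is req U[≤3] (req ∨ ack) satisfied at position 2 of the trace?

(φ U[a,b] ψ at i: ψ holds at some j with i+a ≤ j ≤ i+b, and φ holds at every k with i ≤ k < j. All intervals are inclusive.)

Does not hold

Need some j in [2,5] with (req ∨ ack), and req at every k in [2,j-1].
  j=2: (req ∨ ack) false.
  j=3: (req ∨ ack) false.
  j=4: (req ∨ ack) holds, but req fails at k=2 → not this j.
  j=5: (req ∨ ack) false.
No j in the window works → until fails.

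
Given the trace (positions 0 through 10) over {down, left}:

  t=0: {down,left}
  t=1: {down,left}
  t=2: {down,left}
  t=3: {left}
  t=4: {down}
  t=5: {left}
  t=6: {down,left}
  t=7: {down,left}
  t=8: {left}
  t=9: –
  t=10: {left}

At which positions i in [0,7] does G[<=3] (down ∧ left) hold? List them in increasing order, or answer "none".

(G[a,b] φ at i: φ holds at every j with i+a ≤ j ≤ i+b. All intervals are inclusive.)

Evaluate at each i in [0,7]:
  i=0: ✗ (fails at j=3)
  i=1: ✗ (fails at j=3)
  i=2: ✗ (fails at j=3)
  i=3: ✗ (fails at j=3)
  i=4: ✗ (fails at j=4)
  i=5: ✗ (fails at j=5)
  i=6: ✗ (fails at j=8)
  i=7: ✗ (fails at j=8)

none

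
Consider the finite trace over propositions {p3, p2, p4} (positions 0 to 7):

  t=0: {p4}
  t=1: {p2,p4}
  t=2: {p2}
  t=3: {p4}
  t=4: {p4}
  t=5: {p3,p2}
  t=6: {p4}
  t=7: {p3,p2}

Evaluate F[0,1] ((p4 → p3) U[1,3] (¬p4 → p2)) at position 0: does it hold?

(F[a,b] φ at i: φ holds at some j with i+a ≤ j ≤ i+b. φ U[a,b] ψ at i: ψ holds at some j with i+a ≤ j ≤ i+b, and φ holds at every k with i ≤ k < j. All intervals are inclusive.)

Check ((p4 → p3) U[1,3] (¬p4 → p2)) at each j in [0,1]:
  j=0: fails
  j=1: fails
No position in the window satisfies it → formula fails.

False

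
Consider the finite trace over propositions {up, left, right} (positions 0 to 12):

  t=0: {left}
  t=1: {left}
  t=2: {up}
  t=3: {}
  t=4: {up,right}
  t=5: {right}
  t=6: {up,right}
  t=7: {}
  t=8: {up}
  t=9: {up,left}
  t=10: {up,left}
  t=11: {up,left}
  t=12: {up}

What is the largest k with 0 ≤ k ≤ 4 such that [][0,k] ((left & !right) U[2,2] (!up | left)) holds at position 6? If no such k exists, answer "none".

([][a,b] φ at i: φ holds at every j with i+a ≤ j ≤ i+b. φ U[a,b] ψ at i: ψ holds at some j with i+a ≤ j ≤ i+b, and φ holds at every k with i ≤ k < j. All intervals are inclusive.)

none

((left & !right) U[2,2] (!up | left)) must hold from j=6 onward; find where it first fails.
  j=6: fails → no k works.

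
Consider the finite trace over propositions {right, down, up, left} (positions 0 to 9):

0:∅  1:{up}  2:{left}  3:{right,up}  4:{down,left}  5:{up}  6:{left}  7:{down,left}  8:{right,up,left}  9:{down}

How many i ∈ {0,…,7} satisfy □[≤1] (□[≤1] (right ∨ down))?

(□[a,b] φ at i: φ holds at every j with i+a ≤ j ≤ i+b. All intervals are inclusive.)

1

Evaluate at each i in [0,7]:
  i=0: ✗ (fails at j=0)
  i=1: ✗ (fails at j=1)
  i=2: ✗ (fails at j=2)
  i=3: ✗ (fails at j=4)
  i=4: ✗ (fails at j=4)
  i=5: ✗ (fails at j=5)
  i=6: ✗ (fails at j=6)
  i=7: ✓ (all of [7,8])
Positions where it holds: {7} → 1.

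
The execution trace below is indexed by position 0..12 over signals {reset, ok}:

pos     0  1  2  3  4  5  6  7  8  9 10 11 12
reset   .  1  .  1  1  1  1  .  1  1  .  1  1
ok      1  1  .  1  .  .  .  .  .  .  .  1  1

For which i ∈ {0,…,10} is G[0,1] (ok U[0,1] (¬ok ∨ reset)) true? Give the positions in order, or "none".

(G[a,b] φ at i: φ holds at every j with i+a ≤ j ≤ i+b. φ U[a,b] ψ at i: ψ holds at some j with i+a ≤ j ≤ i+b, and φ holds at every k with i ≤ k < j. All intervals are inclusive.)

Evaluate at each i in [0,10]:
  i=0: ✓ (all of [0,1])
  i=1: ✓ (all of [1,2])
  i=2: ✓ (all of [2,3])
  i=3: ✓ (all of [3,4])
  i=4: ✓ (all of [4,5])
  i=5: ✓ (all of [5,6])
  i=6: ✓ (all of [6,7])
  i=7: ✓ (all of [7,8])
  i=8: ✓ (all of [8,9])
  i=9: ✓ (all of [9,10])
  i=10: ✓ (all of [10,11])

0, 1, 2, 3, 4, 5, 6, 7, 8, 9, 10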